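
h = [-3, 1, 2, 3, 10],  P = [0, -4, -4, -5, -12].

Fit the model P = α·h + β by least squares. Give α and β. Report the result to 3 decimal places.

Compute the Gram sums: Σh·h = 123, Σh = 13, Σ1 = 5.
Moment sums: Σh·P = -147, ΣP = -25.
MᵀM·[α, β]ᵀ = MᵀP becomes [[123, 13]; [13, 5]]·[α, β]ᵀ = [-147, -25]ᵀ.
Eliminating β: 5·(row 1) − 13·(row 2) gives 446·α = 5·(-147) − 13·(-25) = -410, so α = -205/223.
Then β = ((-25) − 13·(-205/223))/5 = -582/223.

α = -0.919, β = -2.610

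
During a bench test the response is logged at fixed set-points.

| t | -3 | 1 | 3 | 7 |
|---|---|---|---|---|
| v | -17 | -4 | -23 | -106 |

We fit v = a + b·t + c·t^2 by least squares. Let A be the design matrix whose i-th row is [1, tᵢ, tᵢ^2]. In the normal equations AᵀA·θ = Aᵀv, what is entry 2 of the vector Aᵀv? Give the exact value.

-764

Entry 2 ↔ basis t, so (Aᵀv)_{2} = Σᵢ (t)·vᵢ = (-3)·(-17) + (1)·(-4) + (3)·(-23) + (7)·(-106) = -764.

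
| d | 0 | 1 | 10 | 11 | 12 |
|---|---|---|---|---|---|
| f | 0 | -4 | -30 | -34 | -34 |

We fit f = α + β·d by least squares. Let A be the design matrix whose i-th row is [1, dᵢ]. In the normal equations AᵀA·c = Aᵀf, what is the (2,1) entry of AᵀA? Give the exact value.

Row 2 ↔ basis d, column 1 ↔ basis 1, so (AᵀA)_{2,1} = Σᵢ d = (0)·(1) + (1)·(1) + (10)·(1) + (11)·(1) + (12)·(1) = 34.

34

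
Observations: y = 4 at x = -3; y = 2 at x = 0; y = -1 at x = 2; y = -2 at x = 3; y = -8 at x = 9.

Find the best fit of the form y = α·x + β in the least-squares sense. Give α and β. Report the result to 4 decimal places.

α = -1.0279, β = 1.2614

AᵀA·[α, β]ᵀ = Aᵀy reads: 103·α + 11·β = -92;  11·α + 5·β = -5.
(Σx·x = 103, Σx = 11, Σ1 = 5, Σx·y = -92, Σy = -5.)
Eliminating β: 5·(row 1) − 11·(row 2) gives 394·α = 5·(-92) − 11·(-5) = -405, so α = -405/394.
Then β = ((-5) − 11·(-405/394))/5 = 497/394.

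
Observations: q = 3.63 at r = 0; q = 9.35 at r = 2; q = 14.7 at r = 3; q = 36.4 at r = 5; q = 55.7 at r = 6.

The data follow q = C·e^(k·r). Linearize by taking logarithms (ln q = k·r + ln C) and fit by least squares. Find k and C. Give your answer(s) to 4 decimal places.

Linearized form: ln q = k·r + ln C. From the 5 transformed points,
AᵀA = [[74.0000, 16.0000]; [16.0000, 5]], rhs = [54.6270, 13.8270]ᵀ  (here Σr = 16.0000, Σ(r)² = 74.0000, Σln q = 13.8270, Σr·ln q = 54.6270).
Solving (det = 114.0000): k = 0.45529, ln C = 1.30847, so C = exp(1.30847) = 3.70052.

k = 0.4553, C = 3.7005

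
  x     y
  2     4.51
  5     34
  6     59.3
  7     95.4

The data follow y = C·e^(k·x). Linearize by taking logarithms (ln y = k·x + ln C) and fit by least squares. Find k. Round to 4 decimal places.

Linearized form: ln y = k·x + ln C. From the 4 transformed points,
Over the data: Σx = 20.0000, Σ(x)² = 114.0000, Σln y = 13.6733, Σx·ln y = 77.0466.
Normal system: [[114.0000, 20.0000]; [20.0000, 4]]·[k, ln C]ᵀ = [77.0466, 13.6733]ᵀ.
Δ = 114.0000·4 − (20.0000)² = 56.0000; k = (77.0466·4 − 20.0000·13.6733)/56.0000 = 0.61999, ln C = (114.0000·13.6733 − 20.0000·77.0466)/56.0000 = 0.31838.

k = 0.6200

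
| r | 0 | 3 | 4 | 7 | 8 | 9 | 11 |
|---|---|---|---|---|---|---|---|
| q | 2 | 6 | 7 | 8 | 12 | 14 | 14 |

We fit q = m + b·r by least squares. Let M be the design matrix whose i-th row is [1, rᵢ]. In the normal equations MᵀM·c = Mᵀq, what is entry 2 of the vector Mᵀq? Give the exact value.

478

Entry 2 ↔ basis r, so (Mᵀq)_{2} = Σᵢ (r)·qᵢ = (0)·(2) + (3)·(6) + (4)·(7) + (7)·(8) + (8)·(12) + (9)·(14) + (11)·(14) = 478.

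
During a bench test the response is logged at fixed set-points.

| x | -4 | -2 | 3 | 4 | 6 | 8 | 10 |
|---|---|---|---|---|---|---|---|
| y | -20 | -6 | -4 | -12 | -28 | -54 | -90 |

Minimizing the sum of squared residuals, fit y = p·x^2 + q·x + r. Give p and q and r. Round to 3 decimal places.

AᵀA·[p, q, r]ᵀ = Aᵀy reads: 16001·p + 1747·q + 245·r = -14036;  1747·p + 245·q + 25·r = -1468;  245·p + 25·q + 7·r = -214.
(Σx^2·x^2 = 16001, Σx^2·x = 1747, Σx^2 = 245, Σx·x = 245, Σx = 25, Σ1 = 7, Σx^2·y = -14036, Σx·y = -1468, Σy = -214.)
Inverting the 3×3 Gram matrix, [p, q, r]ᵀ = [-167/163, 21643/17767, 16646/17767]ᵀ.

p = -1.025, q = 1.218, r = 0.937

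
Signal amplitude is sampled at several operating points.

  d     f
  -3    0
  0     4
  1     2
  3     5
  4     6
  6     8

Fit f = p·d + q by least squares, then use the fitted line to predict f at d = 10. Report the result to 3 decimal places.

Sums needed: Σd·d = 71, Σd = 11, Σ1 = 6.
And Σd·f = 89, Σf = 25.
Normal equations: [[71, 11]; [11, 6]]·[p, q]ᵀ = [89, 25]ᵀ.
det = 71·6 − 11² = 305.
p = (89·6 − 11·25)/305 = 259/305; q = (71·25 − 11·89)/305 = 796/305.
At d = 10: f̂ = (259/305)·(10) + (796/305)·(1) = 3386/305.

f̂ = 11.102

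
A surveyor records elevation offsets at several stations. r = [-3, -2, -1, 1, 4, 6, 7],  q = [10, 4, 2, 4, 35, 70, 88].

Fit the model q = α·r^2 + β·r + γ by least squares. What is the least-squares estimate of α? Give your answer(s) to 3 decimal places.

MᵀM·[α, β, γ]ᵀ = Mᵀq reads: 4052·α + 588·β + 116·γ = 7504;  588·α + 116·β + 12·γ = 1140;  116·α + 12·β + 7·γ = 213.
(Σr^2·r^2 = 4052, Σr^2·r = 588, Σr^2 = 116, Σr·r = 116, Σr = 12, Σ1 = 7, Σr^2·q = 7504, Σr·q = 1140, Σq = 213.)
Inverting the 3×3 Gram matrix, [α, β, γ]ᵀ = [34007/22664, 45351/22664, 6043/2833]ᵀ.

α = 1.500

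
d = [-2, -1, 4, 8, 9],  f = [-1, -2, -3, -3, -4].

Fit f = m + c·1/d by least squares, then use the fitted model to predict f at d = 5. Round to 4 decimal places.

f̂ = -3.2053

Setting ∂/∂m … = 0 gives: 5·m + (-73/72)·c = -13;  (-73/72)·m + (6949/5184)·c = 67/72.
Determinant 5·(6949/5184) − (-73/72)² = 3677/648.
m = ((-13)·(6949/5184) − (-73/72)·(67/72))/(3677/648) = -42723/14708; c = (5·(67/72) − (-73/72)·(-13))/(3677/648) = -5526/3677.
At d = 5: f̂ = (-42723/14708)·(1) + (-5526/3677)·(1/5) = -235719/73540.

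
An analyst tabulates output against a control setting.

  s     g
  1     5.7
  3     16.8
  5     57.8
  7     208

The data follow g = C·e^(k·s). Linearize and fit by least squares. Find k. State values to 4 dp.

k = 0.6013

With ln gᵢ as the transformed response and sᵢ as the regressor:
Σs = 16.0000, Σ(s)² = 84.0000, Σln g = 13.9564, Σs·ln g = 67.8523.
Equations: 84.0000·k + 16.0000·ln C = 67.8523;  16.0000·k + 4·ln C = 13.9564.
Δ = 84.0000·4 − (16.0000)² = 80.0000; k = (67.8523·4 − 16.0000·13.9564)/80.0000 = 0.60134, ln C = (84.0000·13.9564 − 16.0000·67.8523)/80.0000 = 1.08373.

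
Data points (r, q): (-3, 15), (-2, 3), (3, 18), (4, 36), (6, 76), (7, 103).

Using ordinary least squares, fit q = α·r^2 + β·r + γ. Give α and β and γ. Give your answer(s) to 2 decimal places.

α = 2.02, β = 0.88, γ = -1.79

AᵀA·[α, β, γ]ᵀ = Aᵀq reads: 4131·α + 615·β + 123·γ = 8668;  615·α + 123·β + 15·γ = 1324;  123·α + 15·β + 6·γ = 251.
(Σr^2·r^2 = 4131, Σr^2·r = 615, Σr^2 = 123, Σr·r = 123, Σr = 15, Σ1 = 6, Σr^2·q = 8668, Σr·q = 1324, Σq = 251.)
Solving the 3×3 system (Gaussian elimination) gives α = 3625/1794, β = 1577/1794, γ = -1603/897.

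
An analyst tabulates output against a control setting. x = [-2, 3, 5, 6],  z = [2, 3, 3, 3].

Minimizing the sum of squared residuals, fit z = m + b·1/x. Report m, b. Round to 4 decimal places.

Normal-equation sums: Σ1 = 4, Σ1/x = 1/5, Σ1/x·1/x = 193/450.
Right-hand side: Σz = 11, Σ1/x·z = 11/10.
Normal equations: [[4, 1/5]; [1/5, 193/450]]·[m, b]ᵀ = [11, 11/10]ᵀ.
Eliminating b: (193/450)·(row 1) − (1/5)·(row 2) gives (377/225)·m = (193/450)·11 − (1/5)·(11/10) = 1012/225, so m = 1012/377.
Then b = ((11/10) − (1/5)·(1012/377))/(193/450) = 495/377.

m = 2.6844, b = 1.3130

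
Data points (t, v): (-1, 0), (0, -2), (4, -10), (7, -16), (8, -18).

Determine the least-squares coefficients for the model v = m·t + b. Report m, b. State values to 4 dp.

m = -2.0000, b = -2.0000

From the data, Σt·t = 130, Σt = 18, Σ1 = 5.
Moment sums: Σt·v = -296, Σv = -46.
Eliminating b: 5·(row 1) − 18·(row 2) gives 326·m = 5·(-296) − 18·(-46) = -652, so m = -2.
Then b = ((-46) − 18·(-2))/5 = -2.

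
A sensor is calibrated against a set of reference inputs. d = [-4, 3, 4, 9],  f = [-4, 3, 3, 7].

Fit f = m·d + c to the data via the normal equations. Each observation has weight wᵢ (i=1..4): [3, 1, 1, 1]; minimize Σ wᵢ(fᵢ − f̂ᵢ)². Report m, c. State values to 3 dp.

m = 0.868, c = -0.412

The normal equations are: 154·m + 4·c = 132;  4·m + 6·c = 1.
(Σwᵢ·d·d = 154, Σwᵢ·d = 4, Σwᵢ·1 = 6, Σwᵢ·d·f = 132, Σwᵢ·f = 1.)
Δ = 154·6 − 4² = 908.
m = (132·6 − 4·1)/908 = 197/227; c = (154·1 − 4·132)/908 = -187/454.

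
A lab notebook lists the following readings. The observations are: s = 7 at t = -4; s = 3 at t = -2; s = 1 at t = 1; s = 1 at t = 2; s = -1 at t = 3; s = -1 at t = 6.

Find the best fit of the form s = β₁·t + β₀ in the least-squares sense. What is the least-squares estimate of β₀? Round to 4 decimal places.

β₀ = 2.4479

Entries of MᵀM: Σt·t = 70, Σt = 6, Σ1 = 6.
Moment sums: Σt·s = -40, Σs = 10.
So MᵀM·[β₁, β₀]ᵀ = Mᵀs: [[70, 6]; [6, 6]]·[β₁, β₀]ᵀ = [-40, 10]ᵀ.
det = 70·6 − 6² = 384.
β₁ = ((-40)·6 − 6·10)/384 = -25/32; β₀ = (70·10 − 6·(-40))/384 = 235/96.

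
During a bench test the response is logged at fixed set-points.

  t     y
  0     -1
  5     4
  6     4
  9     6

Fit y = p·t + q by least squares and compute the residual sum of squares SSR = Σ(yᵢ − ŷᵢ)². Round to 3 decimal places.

SSR = 0.821

Sums needed: Σt·t = 142, Σt = 20, Σ1 = 4.
And Σt·y = 98, Σy = 13.
XᵀX·[p, q]ᵀ = Xᵀy becomes [[142, 20]; [20, 4]]·[p, q]ᵀ = [98, 13]ᵀ.
Determinant 142·4 − 20² = 168.
p = (98·4 − 20·13)/168 = 11/14; q = (142·13 − 20·98)/168 = -19/28.
Residuals: -9/28, 3/4, -1/28, -11/28; SSR = 23/28.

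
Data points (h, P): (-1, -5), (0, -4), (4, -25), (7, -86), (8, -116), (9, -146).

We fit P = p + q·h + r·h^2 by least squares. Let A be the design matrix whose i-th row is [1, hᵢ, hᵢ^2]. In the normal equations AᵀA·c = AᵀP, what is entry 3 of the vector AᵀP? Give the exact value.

-23869

Entry 3 ↔ basis h^2, so (AᵀP)_{3} = Σᵢ (h^2)·Pᵢ = (1)·(-5) + (0)·(-4) + (16)·(-25) + (49)·(-86) + (64)·(-116) + (81)·(-146) = -23869.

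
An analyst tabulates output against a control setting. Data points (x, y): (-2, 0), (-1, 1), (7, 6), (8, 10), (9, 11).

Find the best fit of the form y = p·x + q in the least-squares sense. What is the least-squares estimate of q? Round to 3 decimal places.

q = 1.718

Sums needed: Σx·x = 199, Σx = 21, Σ1 = 5.
Right-hand side: Σx·y = 220, Σy = 28.
So AᵀA·[p, q]ᵀ = Aᵀy: [[199, 21]; [21, 5]]·[p, q]ᵀ = [220, 28]ᵀ.
Δ = 199·5 − 21² = 554.
p = (220·5 − 21·28)/554 = 256/277; q = (199·28 − 21·220)/554 = 476/277.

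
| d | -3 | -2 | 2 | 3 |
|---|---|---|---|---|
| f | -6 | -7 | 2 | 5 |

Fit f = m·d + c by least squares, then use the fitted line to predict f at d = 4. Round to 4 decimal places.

From the data, Σd·d = 26, Σd = 0, Σ1 = 4.
Moment sums: Σd·f = 51, Σf = -6.
So AᵀA·[m, c]ᵀ = Aᵀf: [[26, 0]; [0, 4]]·[m, c]ᵀ = [51, -6]ᵀ.
Δ = 26·4 − 0² = 104.
m = (51·4 − 0·(-6))/104 = 51/26; c = (26·(-6) − 0·51)/104 = -3/2.
At d = 4: f̂ = (51/26)·(4) + (-3/2)·(1) = 165/26.

f̂ = 6.3462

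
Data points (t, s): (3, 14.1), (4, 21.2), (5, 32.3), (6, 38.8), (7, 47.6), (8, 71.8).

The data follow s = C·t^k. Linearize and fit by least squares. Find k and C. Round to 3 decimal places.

Let Y = ln s. Fitting Y = k·ln t + ln C by least squares:
AᵀA = [[17.0401, 9.9115]; [9.9115, 6]], rhs = [35.6928, 20.9704]ᵀ  (here Σln t = 9.9115, Σ(ln t)² = 17.0401, Σln s = 20.9704, Σln t·ln s = 35.6928).
Δ = 17.0401·6 − (9.9115)² = 4.0036; k = (35.6928·6 − 9.9115·20.9704)/4.0036 = 1.57602, ln C = (17.0401·20.9704 − 9.9115·35.6928)/4.0036 = 0.89163, so C = exp(0.89163) = 2.43909.

k = 1.576, C = 2.439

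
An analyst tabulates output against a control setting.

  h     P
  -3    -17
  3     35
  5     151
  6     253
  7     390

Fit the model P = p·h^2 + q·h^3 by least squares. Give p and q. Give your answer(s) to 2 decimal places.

p = 1.10, q = 0.98

Entries of MᵀM: Σh^2·h^2 = 4484, Σh^2·h^3 = 27708, Σh^3·h^3 = 181388.
Right-hand side: Σh^2·P = 32155, Σh^3·P = 208697.
MᵀM·[p, q]ᵀ = MᵀP becomes [[4484, 27708]; [27708, 181388]]·[p, q]ᵀ = [32155, 208697]ᵀ.
Δ = 4484·181388 − 27708² = 45610528.
p = (32155·181388 − 27708·208697)/45610528 = 6244333/5701316; q = (4484·208697 − 27708·32155)/45610528 = 2802913/2850658.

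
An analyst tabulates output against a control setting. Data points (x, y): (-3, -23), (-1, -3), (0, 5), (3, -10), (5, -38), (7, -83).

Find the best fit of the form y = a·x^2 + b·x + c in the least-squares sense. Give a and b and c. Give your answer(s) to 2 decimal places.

a = -2.09, b = 2.31, c = 2.77

With design matrix A, AᵀA = [[3189, 467, 93]; [467, 93, 11]; [93, 11, 6]] and Aᵀy = [-5317, -729, -152]ᵀ.
Solving the 3×3 system (Gaussian elimination) gives a = -246407/118092, b = 90979/39364, c = 81815/29523.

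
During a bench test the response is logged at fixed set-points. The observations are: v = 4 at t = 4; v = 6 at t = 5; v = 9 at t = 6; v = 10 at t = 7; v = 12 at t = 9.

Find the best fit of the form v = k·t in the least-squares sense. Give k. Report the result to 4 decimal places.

Sums needed: Σt·t = 207.
Moment sums: Σt·v = 278.
AᵀA·[k]ᵀ = Aᵀv becomes [[207]]·[k]ᵀ = [278]ᵀ.
k = 278/207 = 1.343.

k = 1.3430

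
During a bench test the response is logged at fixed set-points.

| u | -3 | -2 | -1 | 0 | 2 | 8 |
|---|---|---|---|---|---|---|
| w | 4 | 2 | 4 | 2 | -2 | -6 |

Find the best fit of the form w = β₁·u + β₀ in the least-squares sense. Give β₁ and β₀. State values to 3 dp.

β₁ = -0.941, β₀ = 1.294

The normal equations are: 82·β₁ + 4·β₀ = -72;  4·β₁ + 6·β₀ = 4.
(Σu·u = 82, Σu = 4, Σ1 = 6, Σu·w = -72, Σw = 4.)
Eliminating β₀: 6·(row 1) − 4·(row 2) gives 476·β₁ = 6·(-72) − 4·4 = -448, so β₁ = -16/17.
Then β₀ = (4 − 4·(-16/17))/6 = 22/17.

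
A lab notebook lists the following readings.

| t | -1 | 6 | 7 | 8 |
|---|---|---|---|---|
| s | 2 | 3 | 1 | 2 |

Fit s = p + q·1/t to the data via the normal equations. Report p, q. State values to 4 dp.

p = 2.0034, q = 0.0242

Sums needed: Σ1 = 4, Σ1/t = -95/168, Σ1/t·1/t = 30025/28224.
And Σs = 8, Σ1/t·s = -31/28.
AᵀA·[p, q]ᵀ = Aᵀs becomes [[4, -95/168]; [-95/168, 30025/28224]]·[p, q]ᵀ = [8, -31/28]ᵀ.
Determinant 4·(30025/28224) − (-95/168)² = 37025/9408.
p = (8·(30025/28224) − (-95/168)·(-31/28))/(37025/9408) = 44506/22215; q = (4·(-31/28) − (-95/168)·8)/(37025/9408) = 896/37025.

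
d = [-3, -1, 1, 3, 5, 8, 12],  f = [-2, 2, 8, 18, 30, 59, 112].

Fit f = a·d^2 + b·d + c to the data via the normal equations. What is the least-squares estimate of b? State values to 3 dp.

b = 3.033

The normal system XᵀX·[a, b, c]ᵀ = Xᵀf is [[25621, 2365, 253]; [2365, 253, 25]; [253, 25, 7]]·[a, b, c]ᵀ = [20808, 2032, 227]ᵀ.
Solving the 3×3 system (Gaussian elimination) gives a = 18055/36408, b = 36809/12136, c = 1807/492.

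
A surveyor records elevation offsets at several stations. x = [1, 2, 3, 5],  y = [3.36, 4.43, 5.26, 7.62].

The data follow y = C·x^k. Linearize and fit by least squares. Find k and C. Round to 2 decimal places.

k = 0.50, C = 3.24

Let Y = ln y. Fitting Y = k·ln x + ln C by least squares:
Over the data: Σln x = 3.4012, Σ(ln x)² = 4.2777, Σln y = 6.3912, Σln x·ln y = 6.1239.
Normal system: [[4.2777, 3.4012]; [3.4012, 4]]·[k, ln C]ᵀ = [6.1239, 6.3912]ᵀ.
Δ = 4.2777·4 − (3.4012)² = 5.5426; k = (6.1239·4 − 3.4012·6.3912)/5.5426 = 0.49757, ln C = (4.2777·6.3912 − 3.4012·6.1239)/5.5426 = 1.17473, so C = exp(1.17473) = 3.23728.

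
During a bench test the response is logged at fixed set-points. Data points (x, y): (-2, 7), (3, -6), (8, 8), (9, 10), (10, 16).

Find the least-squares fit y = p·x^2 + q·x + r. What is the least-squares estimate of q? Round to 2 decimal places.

The normal equations are: 20754·p + 2260·q + 258·r = 2896;  2260·p + 258·q + 28·r = 282;  258·p + 28·q + 5·r = 35.
Inverting the 3×3 Gram matrix, [p, q, r]ᵀ = [50251/110623, -310781/110623, -78217/110623]ᵀ.

q = -2.81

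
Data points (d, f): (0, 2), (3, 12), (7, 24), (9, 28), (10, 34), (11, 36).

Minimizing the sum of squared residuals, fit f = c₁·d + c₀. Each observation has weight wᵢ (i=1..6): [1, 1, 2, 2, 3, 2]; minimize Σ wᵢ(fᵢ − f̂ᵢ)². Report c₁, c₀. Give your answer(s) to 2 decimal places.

c₁ = 3.08, c₀ = 2.19

The normal system AᵀWA·[c₁, c₀]ᵀ = AᵀWf is [[811, 87]; [87, 11]]·[c₁, c₀]ᵀ = [2688, 292]ᵀ.
det = 811·11 − 87² = 1352.
c₁ = (2688·11 − 87·292)/1352 = 1041/338; c₀ = (811·292 − 87·2688)/1352 = 739/338.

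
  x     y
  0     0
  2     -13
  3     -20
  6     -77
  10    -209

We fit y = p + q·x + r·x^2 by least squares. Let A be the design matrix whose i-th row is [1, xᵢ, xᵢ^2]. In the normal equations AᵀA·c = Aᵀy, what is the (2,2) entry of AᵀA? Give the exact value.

Row 2 ↔ basis x, column 2 ↔ basis x, so (AᵀA)_{2,2} = Σᵢ (x)·(x) = (0)·(0) + (2)·(2) + (3)·(3) + (6)·(6) + (10)·(10) = 149.

149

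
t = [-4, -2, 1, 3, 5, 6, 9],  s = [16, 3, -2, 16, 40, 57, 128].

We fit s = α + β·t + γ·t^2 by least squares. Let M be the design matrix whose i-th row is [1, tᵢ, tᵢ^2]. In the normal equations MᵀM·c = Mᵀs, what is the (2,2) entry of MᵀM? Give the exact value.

172

Row 2 ↔ basis t, column 2 ↔ basis t, so (MᵀM)_{2,2} = Σᵢ (t)·(t) = (-4)·(-4) + (-2)·(-2) + (1)·(1) + (3)·(3) + (5)·(5) + (6)·(6) + (9)·(9) = 172.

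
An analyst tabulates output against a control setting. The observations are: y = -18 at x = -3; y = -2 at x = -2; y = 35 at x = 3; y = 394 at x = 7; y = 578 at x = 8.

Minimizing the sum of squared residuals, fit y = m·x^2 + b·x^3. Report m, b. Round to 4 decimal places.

m = 1.0353, b = 0.9998

Forming AᵀA = [[6675, 49543]; [49543, 381315]] and Aᵀy = [56443, 432525]ᵀ gives AᵀA·[m, b]ᵀ = Aᵀy.
Δ = 6675·381315 − 49543² = 90768776.
m = (56443·381315 − 49543·432525)/90768776 = 353295/341236; b = (6675·432525 − 49543·56443)/90768776 = 341161/341236.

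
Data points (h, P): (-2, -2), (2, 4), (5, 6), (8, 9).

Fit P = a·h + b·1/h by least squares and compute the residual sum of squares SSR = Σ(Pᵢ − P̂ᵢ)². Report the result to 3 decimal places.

The normal system XᵀX·[a, b]ᵀ = XᵀP is [[97, 4]; [4, 889/1600]]·[a, b]ᵀ = [114, 213/40]ᵀ.
Eliminating b: (889/1600)·(row 1) − 4·(row 2) gives (60633/1600)·a = (889/1600)·114 − 4·(213/40) = 33633/800, so a = 7474/6737.
Then b = ((213/40) − 4·(7474/6737))/(889/1600) = 10760/6737.
Residuals: 6854/6737, 6620/6737, 900/6737, -504/6737; SSR = 13636/6737.

SSR = 2.024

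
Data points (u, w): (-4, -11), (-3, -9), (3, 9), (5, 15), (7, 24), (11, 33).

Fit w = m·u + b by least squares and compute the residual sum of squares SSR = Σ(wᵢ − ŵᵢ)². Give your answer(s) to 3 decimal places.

SSR = 7.222

The normal equations are: 229·m + 19·b = 704;  19·m + 6·b = 61.
(Σu·u = 229, Σu = 19, Σ1 = 6, Σu·w = 704, Σw = 61.)
Eliminating b: 6·(row 1) − 19·(row 2) gives 1013·m = 6·704 − 19·61 = 3065, so m = 3065/1013.
Then b = (61 − 19·(3065/1013))/6 = 593/1013.
Residuals: 524/1013, -515/1013, -671/1013, -723/1013, 2264/1013, -879/1013; SSR = 7316/1013.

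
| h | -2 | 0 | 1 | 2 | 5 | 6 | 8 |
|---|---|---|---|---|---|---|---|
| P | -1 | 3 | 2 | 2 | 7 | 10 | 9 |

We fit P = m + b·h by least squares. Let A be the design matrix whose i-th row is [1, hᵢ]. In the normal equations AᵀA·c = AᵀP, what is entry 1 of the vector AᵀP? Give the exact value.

Entry 1 ↔ basis 1, so (AᵀP)_{1} = Σᵢ Pᵢ = (1)·(-1) + (1)·(3) + (1)·(2) + (1)·(2) + (1)·(7) + (1)·(10) + (1)·(9) = 32.

32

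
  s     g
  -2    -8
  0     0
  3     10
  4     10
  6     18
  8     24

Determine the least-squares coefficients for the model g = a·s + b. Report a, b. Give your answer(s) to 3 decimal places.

With design matrix M, MᵀM = [[129, 19]; [19, 6]] and Mᵀg = [386, 54]ᵀ.
Δ = 129·6 − 19² = 413.
a = (386·6 − 19·54)/413 = 1290/413; b = (129·54 − 19·386)/413 = -368/413.

a = 3.123, b = -0.891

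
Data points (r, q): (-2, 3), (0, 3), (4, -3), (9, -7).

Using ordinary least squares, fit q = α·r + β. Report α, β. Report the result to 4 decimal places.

α = -0.9894, β = 1.7208

The normal equations are: 101·α + 11·β = -81;  11·α + 4·β = -4.
(Σr·r = 101, Σr = 11, Σ1 = 4, Σr·q = -81, Σq = -4.)
Δ = 101·4 − 11² = 283.
α = ((-81)·4 − 11·(-4))/283 = -280/283; β = (101·(-4) − 11·(-81))/283 = 487/283.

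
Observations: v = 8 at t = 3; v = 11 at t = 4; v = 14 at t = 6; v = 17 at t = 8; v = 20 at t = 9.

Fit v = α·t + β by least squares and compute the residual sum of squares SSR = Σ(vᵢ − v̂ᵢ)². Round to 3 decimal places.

SSR = 1.385

Entries of MᵀM: Σt·t = 206, Σt = 30, Σ1 = 5.
For Mᵀv: Σt·v = 468, Σv = 70.
Normal equations: [[206, 30]; [30, 5]]·[α, β]ᵀ = [468, 70]ᵀ.
Δ = 206·5 − 30² = 130.
α = (468·5 − 30·70)/130 = 24/13; β = (206·70 − 30·468)/130 = 38/13.
Residuals: -6/13, 9/13, 0, -9/13, 6/13; SSR = 18/13.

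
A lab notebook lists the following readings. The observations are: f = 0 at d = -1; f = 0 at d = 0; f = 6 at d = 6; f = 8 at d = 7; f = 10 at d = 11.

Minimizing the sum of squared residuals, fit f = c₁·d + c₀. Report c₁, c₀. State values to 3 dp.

c₁ = 0.905, c₀ = 0.636

Sums needed: Σd·d = 207, Σd = 23, Σ1 = 5.
And Σd·f = 202, Σf = 24.
Normal equations: [[207, 23]; [23, 5]]·[c₁, c₀]ᵀ = [202, 24]ᵀ.
det = 207·5 − 23² = 506.
c₁ = (202·5 − 23·24)/506 = 229/253; c₀ = (207·24 − 23·202)/506 = 7/11.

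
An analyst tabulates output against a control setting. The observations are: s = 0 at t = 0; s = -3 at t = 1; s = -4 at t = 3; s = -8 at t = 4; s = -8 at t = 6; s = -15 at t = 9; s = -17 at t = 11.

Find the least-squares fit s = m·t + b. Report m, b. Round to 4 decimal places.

m = -1.5159, b = -0.4942

Sums needed: Σt·t = 264, Σt = 34, Σ1 = 7.
Right-hand side: Σt·s = -417, Σs = -55.
So XᵀX·[m, b]ᵀ = Xᵀs: [[264, 34]; [34, 7]]·[m, b]ᵀ = [-417, -55]ᵀ.
Eliminating b: 7·(row 1) − 34·(row 2) gives 692·m = 7·(-417) − 34·(-55) = -1049, so m = -1049/692.
Then b = ((-55) − 34·(-1049/692))/7 = -171/346.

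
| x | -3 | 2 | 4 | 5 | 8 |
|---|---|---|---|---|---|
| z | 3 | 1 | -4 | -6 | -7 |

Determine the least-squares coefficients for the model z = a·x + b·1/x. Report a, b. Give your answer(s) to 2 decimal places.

From the data, Σx·x = 118, Σx·1/x = 5, Σ1/x·1/x = 6901/14400.
Moment sums: Σx·z = -109, Σ1/x·z = -143/40.
Normal equations: [[118, 5]; [5, 6901/14400]]·[a, b]ᵀ = [-109, -143/40]ᵀ.
Determinant 118·(6901/14400) − 5² = 227159/7200.
a = ((-109)·(6901/14400) − 5·(-143/40))/(227159/7200) = -494809/454318; b = (118·(-143/40) − 5·(-109))/(227159/7200) = 886680/227159.

a = -1.09, b = 3.90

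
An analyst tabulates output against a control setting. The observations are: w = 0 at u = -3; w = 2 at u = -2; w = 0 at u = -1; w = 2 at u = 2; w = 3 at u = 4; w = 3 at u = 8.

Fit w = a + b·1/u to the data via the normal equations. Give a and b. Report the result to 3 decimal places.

Normal-equation sums: Σ1 = 6, Σ1/u = -23/24, Σ1/u·1/u = 973/576.
And Σw = 10, Σ1/u·w = 9/8.
XᵀX·[a, b]ᵀ = Xᵀw becomes [[6, -23/24]; [-23/24, 973/576]]·[a, b]ᵀ = [10, 9/8]ᵀ.
det = 6·(973/576) − (-23/24)² = 5309/576.
a = (10·(973/576) − (-23/24)·(9/8))/(5309/576) = 10351/5309; b = (6·(9/8) − (-23/24)·10)/(5309/576) = 9408/5309.

a = 1.950, b = 1.772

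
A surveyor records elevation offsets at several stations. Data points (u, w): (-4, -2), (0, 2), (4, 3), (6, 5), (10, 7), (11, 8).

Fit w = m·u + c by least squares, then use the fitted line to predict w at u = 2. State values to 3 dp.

ŵ = 2.274

Forming MᵀM = [[289, 27]; [27, 6]] and Mᵀw = [208, 23]ᵀ gives MᵀM·[m, c]ᵀ = Mᵀw.
Eliminating c: 6·(row 1) − 27·(row 2) gives 1005·m = 6·208 − 27·23 = 627, so m = 209/335.
Then c = (23 − 27·(209/335))/6 = 1031/1005.
At u = 2: ŵ = (209/335)·(2) + (1031/1005)·(1) = 457/201.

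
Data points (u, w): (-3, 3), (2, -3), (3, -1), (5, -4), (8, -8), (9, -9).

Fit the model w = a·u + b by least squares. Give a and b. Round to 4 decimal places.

a = -0.9896, b = 0.2917

The normal system AᵀA·[a, b]ᵀ = Aᵀw is [[192, 24]; [24, 6]]·[a, b]ᵀ = [-183, -22]ᵀ.
det = 192·6 − 24² = 576.
a = ((-183)·6 − 24·(-22))/576 = -95/96; b = (192·(-22) − 24·(-183))/576 = 7/24.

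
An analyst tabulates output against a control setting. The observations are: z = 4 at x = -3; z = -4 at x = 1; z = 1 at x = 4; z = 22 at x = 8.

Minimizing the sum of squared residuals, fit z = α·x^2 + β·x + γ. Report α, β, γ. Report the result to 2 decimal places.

α = 0.52, β = -0.95, γ = -3.52

AᵀA·[α, β, γ]ᵀ = Aᵀz reads: 4434·α + 550·β + 90·γ = 1456;  550·α + 90·β + 10·γ = 164;  90·α + 10·β + 4·γ = 23.
Solving the 3×3 system (Gaussian elimination) gives α = 29/56, β = -3461/3640, γ = -1283/364.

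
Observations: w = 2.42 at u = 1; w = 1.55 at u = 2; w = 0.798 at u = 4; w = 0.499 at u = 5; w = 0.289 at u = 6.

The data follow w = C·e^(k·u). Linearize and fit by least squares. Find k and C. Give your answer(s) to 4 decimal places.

With ln wᵢ as the transformed response and uᵢ as the regressor:
Σu = 18.0000, Σ(u)² = 82.0000, Σln w = -0.8401, Σu·ln w = -10.0660.
Equations: 82.0000·k + 18.0000·ln C = -10.0660;  18.0000·k + 5·ln C = -0.8401.
Solving (det = 86.0000): k = -0.40940, ln C = 1.30582, so C = exp(1.30582) = 3.69070.

k = -0.4094, C = 3.6907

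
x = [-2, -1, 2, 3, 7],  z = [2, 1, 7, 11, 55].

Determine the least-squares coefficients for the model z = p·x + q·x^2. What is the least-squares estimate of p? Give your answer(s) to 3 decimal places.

p = 0.905

From the data, Σx·x = 67, Σx·x^2 = 369, Σx^2·x^2 = 2515.
Right-hand side: Σx·z = 427, Σx^2·z = 2831.
So AᵀA·[p, q]ᵀ = Aᵀz: [[67, 369]; [369, 2515]]·[p, q]ᵀ = [427, 2831]ᵀ.
Eliminating q: 2515·(row 1) − 369·(row 2) gives 32344·p = 2515·427 − 369·2831 = 29266, so p = 14633/16172.
Then q = (2831 − 369·(14633/16172))/2515 = 16057/16172.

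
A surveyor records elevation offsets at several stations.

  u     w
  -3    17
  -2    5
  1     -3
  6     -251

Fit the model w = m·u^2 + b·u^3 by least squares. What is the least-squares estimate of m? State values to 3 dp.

m = -1.034

Setting ∂/∂m … = 0 gives: 1394·m + 7502·b = -8866;  7502·m + 47450·b = -54718.
Δ = 1394·47450 − 7502² = 9865296.
m = ((-8866)·47450 − 7502·(-54718))/9865296 = -30349/29361; b = (1394·(-54718) − 7502·(-8866))/9865296 = -29060/29361.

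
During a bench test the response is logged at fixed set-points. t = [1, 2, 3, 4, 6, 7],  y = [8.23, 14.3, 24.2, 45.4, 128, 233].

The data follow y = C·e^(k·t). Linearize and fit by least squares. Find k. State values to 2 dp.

k = 0.56

Taking logs, ln y = k·t + ln C, so regress ln y on t.
XᵀX = [[115.0000, 23.0000]; [23.0000, 6]], rhs = [99.5189, 22.0730]ᵀ  (here Σt = 23.0000, Σ(t)² = 115.0000, Σln y = 22.0730, Σt·ln y = 99.5189).
Δ = 115.0000·6 − (23.0000)² = 161.0000; k = (99.5189·6 − 23.0000·22.0730)/161.0000 = 0.55549, ln C = (115.0000·22.0730 − 23.0000·99.5189)/161.0000 = 1.54943.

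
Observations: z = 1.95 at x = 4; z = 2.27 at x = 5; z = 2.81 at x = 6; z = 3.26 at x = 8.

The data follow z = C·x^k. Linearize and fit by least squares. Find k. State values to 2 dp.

k = 0.77

Linearized form: ln z = k·ln x + ln C. From the 4 transformed points,
Over the data: Σln x = 6.8669, Σ(ln x)² = 12.0466, Σln z = 3.7025, Σln x·ln z = 6.5537.
Normal system: [[12.0466, 6.8669]; [6.8669, 4]]·[k, ln C]ᵀ = [6.5537, 3.7025]ᵀ.
Δ = 12.0466·4 − (6.8669)² = 1.0316; k = (6.5537·4 − 6.8669·3.7025)/1.0316 = 0.76585, ln C = (12.0466·3.7025 − 6.8669·6.5537)/1.0316 = -0.38912.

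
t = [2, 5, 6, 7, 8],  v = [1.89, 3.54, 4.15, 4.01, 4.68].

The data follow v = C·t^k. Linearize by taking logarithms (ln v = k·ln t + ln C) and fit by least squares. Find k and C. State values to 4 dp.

k = 0.6452, C = 1.2255

Let Y = ln v. Fitting Y = k·ln t + ln C by least squares:
XᵀX = [[14.3918, 8.1197]; [8.1197, 5]], rhs = [10.9373, 6.2559]ᵀ  (here Σln t = 8.1197, Σ(ln t)² = 14.3918, Σln v = 6.2559, Σln t·ln v = 10.9373).
Δ = 14.3918·5 − (8.1197)² = 6.0295; k = (10.9373·5 − 8.1197·6.2559)/6.0295 = 0.64525, ln C = (14.3918·6.2559 − 8.1197·10.9373)/6.0295 = 0.20334, so C = exp(0.20334) = 1.22549.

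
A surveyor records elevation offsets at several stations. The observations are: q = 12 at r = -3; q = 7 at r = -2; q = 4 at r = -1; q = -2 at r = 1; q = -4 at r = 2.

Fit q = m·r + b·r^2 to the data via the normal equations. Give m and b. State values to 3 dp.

m = -2.793, b = 0.405

Normal-equation sums: Σr·r = 19, Σr·r^2 = -27, Σr^2·r^2 = 115.
Right-hand side: Σr·q = -64, Σr^2·q = 122.
Δ = 19·115 − (-27)² = 1456.
m = ((-64)·115 − (-27)·122)/1456 = -2033/728; b = (19·122 − (-27)·(-64))/1456 = 295/728.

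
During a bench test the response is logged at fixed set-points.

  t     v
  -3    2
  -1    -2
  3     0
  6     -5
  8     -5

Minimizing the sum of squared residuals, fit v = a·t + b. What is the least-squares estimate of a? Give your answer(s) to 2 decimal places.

Compute the Gram sums: Σt·t = 119, Σt = 13, Σ1 = 5.
For Mᵀv: Σt·v = -74, Σv = -10.
Normal equations: [[119, 13]; [13, 5]]·[a, b]ᵀ = [-74, -10]ᵀ.
Eliminating b: 5·(row 1) − 13·(row 2) gives 426·a = 5·(-74) − 13·(-10) = -240, so a = -40/71.
Then b = ((-10) − 13·(-40/71))/5 = -38/71.

a = -0.56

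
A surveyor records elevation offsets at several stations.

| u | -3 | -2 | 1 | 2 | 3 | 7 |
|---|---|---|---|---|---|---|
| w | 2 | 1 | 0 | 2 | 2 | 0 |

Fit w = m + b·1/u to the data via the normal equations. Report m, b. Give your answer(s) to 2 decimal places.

m = 1.27, b = -0.55

AᵀA·[m, b]ᵀ = Aᵀw reads: 6·m + (8/7)·b = 7;  (8/7)·m + (1537/882)·b = 1/2.
Eliminating b: (1537/882)·(row 1) − (8/7)·(row 2) gives (1345/147)·m = (1537/882)·7 − (8/7)·(1/2) = 1465/126, so m = 2051/1614.
Then b = ((1/2) − (8/7)·(2051/1614))/(1537/882) = -147/269.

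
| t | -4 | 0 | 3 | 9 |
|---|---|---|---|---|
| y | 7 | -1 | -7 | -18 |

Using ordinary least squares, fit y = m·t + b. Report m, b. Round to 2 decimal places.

m = -1.92, b = -0.91

With design matrix X, XᵀX = [[106, 8]; [8, 4]] and Xᵀy = [-211, -19]ᵀ.
det = 106·4 − 8² = 360.
m = ((-211)·4 − 8·(-19))/360 = -173/90; b = (106·(-19) − 8·(-211))/360 = -163/180.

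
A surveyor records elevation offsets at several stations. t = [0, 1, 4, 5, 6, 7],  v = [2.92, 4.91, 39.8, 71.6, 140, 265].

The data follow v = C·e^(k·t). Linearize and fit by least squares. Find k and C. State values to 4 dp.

k = 0.6530, C = 2.7737

Taking logs, ln v = k·t + ln C, so regress ln v on t.
Σt = 23.0000, Σ(t)² = 127.0000, Σln v = 21.1392, Σt·ln v = 106.3902.
Normal system: [[127.0000, 23.0000]; [23.0000, 6]]·[k, ln C]ᵀ = [106.3902, 21.1392]ᵀ.
Slope k = (n·Σt·ln v − Σt·Σln v)/(n·Σ(t)² − (Σt)²) = (6·106.3902 − 23.0000·21.1392)/233.0000 = 0.65296; ln C = (Σln v − k·Σt)/n = 1.02019, so C = exp(1.02019) = 2.77371.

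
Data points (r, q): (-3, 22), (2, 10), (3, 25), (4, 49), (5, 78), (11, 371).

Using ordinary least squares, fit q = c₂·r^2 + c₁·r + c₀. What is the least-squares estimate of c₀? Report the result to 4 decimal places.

c₀ = -3.0918

Sums needed: Σr^2·r^2 = 15700, Σr^2·r = 1528, Σr^2 = 184, Σr·r = 184, Σr = 22, Σ1 = 6.
For Aᵀq: Σr^2·q = 48088, Σr·q = 4696, Σq = 555.
Inverting the 3×3 Gram matrix, [c₂, c₁, c₀]ᵀ = [23491/7777, 62801/77770, -120226/38885]ᵀ.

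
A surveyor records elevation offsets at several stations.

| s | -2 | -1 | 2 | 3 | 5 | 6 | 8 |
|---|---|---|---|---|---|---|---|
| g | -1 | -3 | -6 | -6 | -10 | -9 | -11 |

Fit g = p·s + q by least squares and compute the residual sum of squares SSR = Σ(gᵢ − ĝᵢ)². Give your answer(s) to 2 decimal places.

SSR = 3.70

Sums needed: Σs·s = 143, Σs = 21, Σ1 = 7.
Moment sums: Σs·g = -217, Σg = -46.
MᵀM·[p, q]ᵀ = Mᵀg becomes [[143, 21]; [21, 7]]·[p, q]ᵀ = [-217, -46]ᵀ.
det = 143·7 − 21² = 560.
p = ((-217)·7 − 21·(-46))/560 = -79/80; q = (143·(-46) − 21·(-217))/560 = -2021/560.
Residuals: 71/112, -53/140, -233/560, 4/7, -407/280, 299/560, 57/112; SSR = 2073/560.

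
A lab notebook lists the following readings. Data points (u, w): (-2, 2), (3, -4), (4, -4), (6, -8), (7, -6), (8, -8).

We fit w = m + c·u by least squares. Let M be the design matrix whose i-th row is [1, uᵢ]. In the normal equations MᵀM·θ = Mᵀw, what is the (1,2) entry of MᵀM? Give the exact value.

26

Row 1 ↔ basis 1, column 2 ↔ basis u, so (MᵀM)_{1,2} = Σᵢ u = (1)·(-2) + (1)·(3) + (1)·(4) + (1)·(6) + (1)·(7) + (1)·(8) = 26.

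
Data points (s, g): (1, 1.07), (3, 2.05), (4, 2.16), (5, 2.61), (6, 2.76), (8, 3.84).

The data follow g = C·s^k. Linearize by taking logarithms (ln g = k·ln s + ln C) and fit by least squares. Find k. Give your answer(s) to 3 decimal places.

Let Y = ln g. Fitting Y = k·ln s + ln C by least squares:
Σln s = 7.9655, Σ(ln s)² = 13.2535, Σln g = 4.8757, Σln s·ln g = 8.0171.
Equations: 13.2535·k + 7.9655·ln C = 8.0171;  7.9655·k + 6·ln C = 4.8757.
Solving (det = 16.0713): k = 0.57652, ln C = 0.04723.

k = 0.577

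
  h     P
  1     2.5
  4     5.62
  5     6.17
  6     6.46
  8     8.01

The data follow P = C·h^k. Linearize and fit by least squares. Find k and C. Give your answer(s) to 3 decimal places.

Linearized form: ln P = k·ln h + ln C. From the 5 transformed points,
Σln h = 6.8669, Σ(ln h)² = 12.0466, Σln P = 8.4086, Σln h·ln P = 12.9913.
Equations: 12.0466·k + 6.8669·ln C = 12.9913;  6.8669·k + 5·ln C = 8.4086.
Slope k = (n·Σln h·ln P − Σln h·Σln P)/(n·Σ(ln h)² − (Σln h)²) = (5·12.9913 − 6.8669·8.4086)/13.0781 = 0.55169; ln C = (Σln P − k·Σln h)/n = 0.92405, so C = exp(0.92405) = 2.51946.

k = 0.552, C = 2.519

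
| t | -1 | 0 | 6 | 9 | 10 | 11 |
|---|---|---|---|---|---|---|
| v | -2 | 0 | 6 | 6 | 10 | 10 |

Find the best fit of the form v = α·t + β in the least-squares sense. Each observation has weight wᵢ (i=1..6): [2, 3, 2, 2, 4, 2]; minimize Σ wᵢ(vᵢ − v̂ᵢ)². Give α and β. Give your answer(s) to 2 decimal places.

α = 0.96, β = -0.42

From the data, Σwᵢ·t·t = 878, Σwᵢ·t = 90, Σwᵢ·1 = 15.
Moment sums: Σwᵢ·t·v = 804, Σwᵢ·v = 80.
AᵀWA·[α, β]ᵀ = AᵀWv becomes [[878, 90]; [90, 15]]·[α, β]ᵀ = [804, 80]ᵀ.
Determinant 878·15 − 90² = 5070.
α = (804·15 − 90·80)/5070 = 162/169; β = (878·80 − 90·804)/5070 = -212/507.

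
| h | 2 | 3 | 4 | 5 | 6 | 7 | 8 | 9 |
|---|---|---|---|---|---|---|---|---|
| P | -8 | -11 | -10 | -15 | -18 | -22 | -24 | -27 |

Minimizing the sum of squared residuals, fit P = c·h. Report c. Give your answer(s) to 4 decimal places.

c = -3.0317

Compute the Gram sums: Σh·h = 284.
And Σh·P = -861.
AᵀA·[c]ᵀ = AᵀP becomes [[284]]·[c]ᵀ = [-861]ᵀ.
Hence c = -861 / 284 ≈ -3.03169.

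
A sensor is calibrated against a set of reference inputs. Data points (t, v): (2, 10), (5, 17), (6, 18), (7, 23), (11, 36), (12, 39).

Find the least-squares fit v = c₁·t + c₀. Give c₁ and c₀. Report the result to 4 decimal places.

c₁ = 3.0094, c₀ = 2.2659

Entries of MᵀM: Σt·t = 379, Σt = 43, Σ1 = 6.
And Σt·v = 1238, Σv = 143.
MᵀM·[c₁, c₀]ᵀ = Mᵀv becomes [[379, 43]; [43, 6]]·[c₁, c₀]ᵀ = [1238, 143]ᵀ.
det = 379·6 − 43² = 425.
c₁ = (1238·6 − 43·143)/425 = 1279/425; c₀ = (379·143 − 43·1238)/425 = 963/425.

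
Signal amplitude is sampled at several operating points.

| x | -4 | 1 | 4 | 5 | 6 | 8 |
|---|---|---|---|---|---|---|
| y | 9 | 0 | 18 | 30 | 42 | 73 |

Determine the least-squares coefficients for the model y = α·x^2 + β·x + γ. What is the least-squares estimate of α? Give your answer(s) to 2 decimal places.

Entries of MᵀM: Σx^2·x^2 = 6530, Σx^2·x = 854, Σx^2 = 158, Σx·x = 158, Σx = 20, Σ1 = 6.
And Σx^2·y = 7366, Σx·y = 1022, Σy = 172.
MᵀM·[α, β, γ]ᵀ = Mᵀy becomes [[6530, 854, 158]; [854, 158, 20]; [158, 20, 6]]·[α, β, γ]ᵀ = [7366, 1022, 172]ᵀ.
Inverting the 3×3 Gram matrix, [α, β, γ]ᵀ = [84164/81939, 100879/81939, -67888/27313]ᵀ.

α = 1.03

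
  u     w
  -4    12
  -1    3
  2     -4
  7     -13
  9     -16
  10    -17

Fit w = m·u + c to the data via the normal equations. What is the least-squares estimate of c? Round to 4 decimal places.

Forming AᵀA = [[251, 23]; [23, 6]] and Aᵀw = [-464, -35]ᵀ gives AᵀA·[m, c]ᵀ = Aᵀw.
Eliminating c: 6·(row 1) − 23·(row 2) gives 977·m = 6·(-464) − 23·(-35) = -1979, so m = -1979/977.
Then c = ((-35) − 23·(-1979/977))/6 = 1887/977.

c = 1.9314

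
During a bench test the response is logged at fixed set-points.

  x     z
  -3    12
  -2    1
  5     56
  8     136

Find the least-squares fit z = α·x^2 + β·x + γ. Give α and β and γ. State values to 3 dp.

Normal-equation sums: Σx^2·x^2 = 4818, Σx^2·x = 602, Σx^2 = 102, Σx·x = 102, Σx = 8, Σ1 = 4.
Right-hand side: Σx^2·z = 10216, Σx·z = 1330, Σz = 205.
Normal equations: [[4818, 602, 102]; [602, 102, 8]; [102, 8, 4]]·[α, β, γ]ᵀ = [10216, 1330, 205]ᵀ.
Row-reducing yields α = 62851/32258, β = 54217/32258, γ = -228/127.

α = 1.948, β = 1.681, γ = -1.795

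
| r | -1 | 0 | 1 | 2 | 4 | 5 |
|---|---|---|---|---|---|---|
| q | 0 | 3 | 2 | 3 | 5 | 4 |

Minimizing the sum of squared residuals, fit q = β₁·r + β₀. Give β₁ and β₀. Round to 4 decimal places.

Forming XᵀX = [[47, 11]; [11, 6]] and Xᵀq = [48, 17]ᵀ gives XᵀX·[β₁, β₀]ᵀ = Xᵀq.
Eliminating β₀: 6·(row 1) − 11·(row 2) gives 161·β₁ = 6·48 − 11·17 = 101, so β₁ = 101/161.
Then β₀ = (17 − 11·(101/161))/6 = 271/161.

β₁ = 0.6273, β₀ = 1.6832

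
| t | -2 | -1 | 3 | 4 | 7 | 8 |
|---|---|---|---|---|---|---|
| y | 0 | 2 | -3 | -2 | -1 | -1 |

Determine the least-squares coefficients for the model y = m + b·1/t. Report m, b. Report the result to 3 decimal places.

Compute the Gram sums: Σ1 = 6, Σ1/t = -109/168, Σ1/t·1/t = 41197/28224.
Right-hand side: Σy = -5, Σ1/t·y = -211/56.
Normal equations: [[6, -109/168]; [-109/168, 41197/28224]]·[m, b]ᵀ = [-5, -211/56]ᵀ.
Δ = 6·(41197/28224) − (-109/168)² = 235301/28224.
m = ((-5)·(41197/28224) − (-109/168)·(-211/56))/(235301/28224) = -274982/235301; b = (6·(-211/56) − (-109/168)·(-5))/(235301/28224) = -729624/235301.

m = -1.169, b = -3.101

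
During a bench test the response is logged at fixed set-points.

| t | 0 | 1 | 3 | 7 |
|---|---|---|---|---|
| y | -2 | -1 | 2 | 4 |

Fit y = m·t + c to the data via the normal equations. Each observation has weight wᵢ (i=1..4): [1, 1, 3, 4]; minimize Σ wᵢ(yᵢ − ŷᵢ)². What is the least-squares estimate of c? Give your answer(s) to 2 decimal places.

Forming XᵀWX = [[224, 38]; [38, 9]] and XᵀWy = [129, 19]ᵀ gives XᵀWX·[m, c]ᵀ = XᵀWy.
Determinant 224·9 − 38² = 572.
m = (129·9 − 38·19)/572 = 439/572; c = (224·19 − 38·129)/572 = -323/286.

c = -1.13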